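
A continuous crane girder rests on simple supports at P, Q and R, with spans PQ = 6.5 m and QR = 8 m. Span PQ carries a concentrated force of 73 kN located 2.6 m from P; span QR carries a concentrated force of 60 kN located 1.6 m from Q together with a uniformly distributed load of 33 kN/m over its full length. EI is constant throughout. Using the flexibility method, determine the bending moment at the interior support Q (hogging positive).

M_Q = 219.5 kN·m

Take M_Q as the redundant. Released structure: two simple spans PQ and QR with a hinge at Q.
Discontinuity in slope at Q on the released structure — sum the simple-span end rotations:
  span PQ: point load 73 at a = 2.6: Pab(L + a)/(6LEI) = 172.7/EI
  span QR: point load 60 at a = 1.6: Pab(L + b)/(6LEI) = 184.3/EI
  span QR: UDL 33: wL³/(24EI) = 704/EI
  relative rotation θ_0 = (172.7 + 888.3)/EI = 1061/EI
A unit hogging moment at Q produces rotation L₁/(3EI) + L₂/(3EI) = 4.833/EI.
Compatibility: M_Q·(L₁+L₂)/(3EI) = θ_0, giving M_Q = 219.5 kN·m (hogging).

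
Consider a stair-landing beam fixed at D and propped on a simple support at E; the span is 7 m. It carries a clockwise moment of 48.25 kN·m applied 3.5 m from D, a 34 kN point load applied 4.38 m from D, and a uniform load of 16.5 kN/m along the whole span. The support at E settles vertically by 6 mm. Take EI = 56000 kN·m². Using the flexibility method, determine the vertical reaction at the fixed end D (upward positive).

Choose R_E as the redundant. The primary structure is the cantilever fixed at D.
Free-end deflection of the primary structure under the applied loading (downward +):
  clockwise couple 48.25 at a = 3.5: M₀a(2L − a)/(2EI) = 886.6/EI
  point load 34 at a = 4.38: Pa²(3L − a)/(6EI) = 1807/EI
  UDL 16.5: wL⁴/(8EI) = 4952/EI
  δ_0 = 7645/EI
Tip deflection under a unit load at E: L³/(3EI) = 114.3/EI.
With EI = 56000 kN·m²: δ_0 = 0.13653 m and δ_{EE} = 0.002042 m/kN.
Compatibility — the beam at E must follow the support down by 0.006 m: δ_0 − R_E·δ_{EE} = 0.006, so R_E = (0.13653 − 0.006)/0.002042 = 63.93 kN.
Vertical equilibrium: R_D = ΣP − R_E = 149.5 − 63.93 = 85.57 kN.

R_D = 85.57 kN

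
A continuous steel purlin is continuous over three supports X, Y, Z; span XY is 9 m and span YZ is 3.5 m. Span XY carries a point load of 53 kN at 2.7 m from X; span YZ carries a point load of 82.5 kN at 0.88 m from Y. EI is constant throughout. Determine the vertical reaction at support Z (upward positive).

Release continuity at Y by inserting a hinge; the redundant is the internal moment M_Y. The primary structure is two simply-supported spans XY and YZ.
Rotations at Y on the released spans (each span's end-slope, ×1/EI):
  span XY: point load 53 at a = 2.7: Pab(L + a)/(6LEI) = 195.3/EI
  span YZ: point load 82.5 at a = 0.88: Pab(L + b)/(6LEI) = 55.43/EI
  relative rotation θ_0 = (195.3 + 55.43)/EI = 250.8/EI
A unit hogging moment at Y produces rotation L₁/(3EI) + L₂/(3EI) = 4.167/EI.
Compatibility: M_Y·(L₁+L₂)/(3EI) = θ_0, giving M_Y = 60.18 kN·m (hogging).
Span YZ, ΣM about Z: R_Y^{YZ}·3.5 = 216.2 + 60.18, so R_Y^{YZ} = 78.95 kN and R_Z = 82.5 − 78.95 = 3.548 kN.

R_Z = 3.548 kN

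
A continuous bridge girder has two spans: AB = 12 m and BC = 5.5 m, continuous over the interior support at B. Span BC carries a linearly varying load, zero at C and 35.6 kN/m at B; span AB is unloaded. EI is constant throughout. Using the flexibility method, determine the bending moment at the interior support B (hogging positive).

Insert a hinge at B; M_B is the redundant, and each span becomes simply supported.
Discontinuity in slope at B on the released structure — sum the simple-span end rotations:
  span BC: triangular load, peak 35.6: w₀L³/(45EI) = 131.6/EI
  relative rotation θ_0 = (0 + 131.6)/EI = 131.6/EI
A unit hogging moment at B produces rotation L₁/(3EI) + L₂/(3EI) = 5.833/EI.
Compatibility: M_B·(L₁+L₂)/(3EI) = θ_0, giving M_B = 22.56 kN·m (hogging).

M_B = 22.56 kN·m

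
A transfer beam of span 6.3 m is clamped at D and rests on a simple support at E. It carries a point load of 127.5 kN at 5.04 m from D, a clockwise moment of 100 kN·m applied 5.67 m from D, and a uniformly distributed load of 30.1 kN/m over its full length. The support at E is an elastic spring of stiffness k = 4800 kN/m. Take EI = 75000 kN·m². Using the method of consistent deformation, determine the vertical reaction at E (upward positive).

R_E = 155.3 kN

Release the roller at E. Primary structure: cantilever fixed at D.
Deflection at E on the released cantilever, summing each load's contribution:
  point load 127.5 at a = 5.04: Pa²(3L − a)/(6EI) = 7481/EI
  clockwise couple 100 at a = 5.67: M₀a(2L − a)/(2EI) = 1965/EI
  UDL 30.1: wL⁴/(8EI) = 5927/EI
  δ_0 = 15373/EI
Flexibility coefficient — unit upward force at E: δ_{EE} = L³/(3EI) = 83.35/EI.
With EI = 75000 kN·m²: δ_0 = 0.20497 m and δ_{EE} = 0.001111 m/kN.
Compatibility — the spring shortens by R_E/k under the reaction it provides: δ_0 − R_E·δ_{EE} = R_E/k. With 1/k = 0.000208 m/kN, R_E = δ_0 / (δ_{EE} + 1/k) = 0.20497 / (0.001111 + 0.000208) = 155.3 kN.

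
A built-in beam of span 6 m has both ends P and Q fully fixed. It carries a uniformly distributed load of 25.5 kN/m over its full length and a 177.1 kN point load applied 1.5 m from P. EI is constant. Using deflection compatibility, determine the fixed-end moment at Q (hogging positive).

M_Q = 126.3 kN·m

Release both end moments; the primary structure is a simply-supported span PQ with redundants M_P and M_Q.
On the primary (simply-supported) span, the end slopes from the loading are:
  at P: UDL 25.5: wL³/(24EI) = 229.5/EI
  at Q: UDL 25.5: wL³/(24EI) = 229.5/EI
  at P: point load 177.1 at a = 1.5: Pab(L + b)/(6LEI) = 348.7/EI
  at Q: point load 177.1 at a = 1.5: Pab(L + a)/(6LEI) = 249/EI
  θ_P0 = 578.2/EI,  θ_Q0 = 478.5/EI
Flexibility coefficients: a unit moment at one end gives L/(3EI) there and L/(6EI) at the far end, so f₁₁ = f₂₂ = 2/EI and f₁₂ = f₂₁ = 1/EI.
Compatibility — zero rotation at each built-in end:
  2 M_P + 1 M_Q = 578.2
  1 M_P + 2 M_Q = 478.5
Solving the pair gives M_P = 225.9 kN·m and M_Q = 126.3 kN·m (hogging).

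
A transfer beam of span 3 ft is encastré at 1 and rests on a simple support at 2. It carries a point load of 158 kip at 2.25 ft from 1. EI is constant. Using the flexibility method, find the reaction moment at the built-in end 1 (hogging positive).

Take the reaction at 2 as the redundant and release it; the primary structure is a cantilever fixed at 1.
Free-end deflection of the primary structure under the applied loading (downward +):
  point load 158 at a = 2.25: Pa²(3L − a)/(6EI) = 899.9/EI
Tip deflection under a unit load at 2: L³/(3EI) = 9/EI.
Compatibility at 2: δ_0 − R_2·δ_{22} = 0, so R_2 = 899.9/9 = 99.98 kip.
Moment equilibrium about 1: M_1 = Σ(load moments about 1) − R_2·L = 355.5 − 99.98×3 = 55.55 kip·ft.

M_1 = 55.55 kip·ft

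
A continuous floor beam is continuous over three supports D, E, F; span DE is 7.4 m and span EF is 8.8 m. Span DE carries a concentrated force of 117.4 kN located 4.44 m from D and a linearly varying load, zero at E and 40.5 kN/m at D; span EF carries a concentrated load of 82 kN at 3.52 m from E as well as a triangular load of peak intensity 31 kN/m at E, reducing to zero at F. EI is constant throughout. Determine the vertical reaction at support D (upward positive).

Release continuity at E by inserting a hinge; the redundant is the internal moment M_E. The primary structure is two simply-supported spans DE and EF.
Rotations at E on the released spans (each span's end-slope, ×1/EI):
  span DE: point load 117.4 at a = 4.44: Pab(L + a)/(6LEI) = 411.4/EI
  span DE: triangular load, peak 40.5: 7w₀L³/(360EI) = 319.1/EI
  span EF: point load 82 at a = 3.52: Pab(L + b)/(6LEI) = 406.4/EI
  span EF: triangular load, peak 31: w₀L³/(45EI) = 469.5/EI
  relative rotation θ_0 = (730.6 + 875.9)/EI = 1606/EI
A unit hogging moment at E produces rotation L₁/(3EI) + L₂/(3EI) = 5.4/EI.
Slope continuity at E: θ_0 = M_E·5.4/EI, so M_E = 1606/5.4 = 297.5 kN·m (hogging).
Span DE, ΣM about D with M_E applied at E: R_E^{DE}·7.4 = 890.9 + 297.5, so R_E^{DE} = 160.6 kN and R_D = 267.2 − 160.6 = 106.7 kN.

R_D = 106.7 kN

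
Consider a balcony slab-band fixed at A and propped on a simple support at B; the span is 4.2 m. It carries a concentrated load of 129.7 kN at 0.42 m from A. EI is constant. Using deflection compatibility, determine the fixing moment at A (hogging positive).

Take the reaction at B as the redundant and release it; the primary structure is a cantilever fixed at A.
Deflection at B on the released cantilever, summing each load's contribution:
  point load 129.7 at a = 0.42: Pa²(3L − a)/(6EI) = 46.44/EI
Tip deflection under a unit load at B: L³/(3EI) = 24.7/EI.
The prop prevents deflection at B: R_B = δ_0/δ_{BB} = 46.44/24.7 = 1.881 kN.
Moment equilibrium about A: M_A = Σ(load moments about A) − R_B·L = 54.47 − 1.881×4.2 = 46.58 kN·m.

M_A = 46.58 kN·m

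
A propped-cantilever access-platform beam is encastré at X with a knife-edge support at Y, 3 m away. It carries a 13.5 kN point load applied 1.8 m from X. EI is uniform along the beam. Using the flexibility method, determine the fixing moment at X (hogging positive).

M_X = 6.804 kN·m

Release the roller at Y. Primary structure: cantilever fixed at X.
Deflection at Y on the released cantilever, summing each load's contribution:
  point load 13.5 at a = 1.8: Pa²(3L − a)/(6EI) = 52.49/EI
Flexibility coefficient — unit upward force at Y: δ_{YY} = L³/(3EI) = 9/EI.
The prop prevents deflection at Y: R_Y = δ_0/δ_{YY} = 52.49/9 = 5.832 kN.
Moment equilibrium about X: M_X = Σ(load moments about X) − R_Y·L = 24.3 − 5.832×3 = 6.804 kN·m.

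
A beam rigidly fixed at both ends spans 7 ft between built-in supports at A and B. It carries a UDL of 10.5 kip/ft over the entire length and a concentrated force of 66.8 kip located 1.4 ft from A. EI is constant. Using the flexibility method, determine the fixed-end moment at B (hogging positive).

M_B = 57.84 kip·ft

Release both end moments; the primary structure is a simply-supported span AB with redundants M_A and M_B.
End rotations of the released simple span under the applied load (×1/EI):
  at A: UDL 10.5: wL³/(24EI) = 150.1/EI
  at B: UDL 10.5: wL³/(24EI) = 150.1/EI
  at A: point load 66.8 at a = 1.4: Pab(L + b)/(6LEI) = 157.1/EI
  at B: point load 66.8 at a = 1.4: Pab(L + a)/(6LEI) = 104.7/EI
  θ_A0 = 307.2/EI,  θ_B0 = 254.8/EI
Flexibility coefficients: a unit moment at one end gives L/(3EI) there and L/(6EI) at the far end, so f₁₁ = f₂₂ = 2.333/EI and f₁₂ = f₂₁ = 1.167/EI.
Compatibility — zero rotation at each built-in end:
  2.333 M_A + 1.167 M_B = 307.2
  1.167 M_A + 2.333 M_B = 254.8
Solving the pair gives M_A = 102.7 kip·ft and M_B = 57.84 kip·ft (hogging).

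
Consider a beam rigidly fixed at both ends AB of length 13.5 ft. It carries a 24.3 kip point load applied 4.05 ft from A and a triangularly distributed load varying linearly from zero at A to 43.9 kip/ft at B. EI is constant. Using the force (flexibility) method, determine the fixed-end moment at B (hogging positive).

M_B = 420.7 kip·ft

Release both end moments; the primary structure is a simply-supported span AB with redundants M_A and M_B.
End rotations of the released simple span under the applied load (×1/EI):
  at A: point load 24.3 at a = 4.05: Pab(L + b)/(6LEI) = 263.5/EI
  at B: point load 24.3 at a = 4.05: Pab(L + a)/(6LEI) = 201.5/EI
  at A: triangular load, peak 43.9: 7w₀L³/(360EI) = 2100/EI
  at B: triangular load, peak 43.9: w₀L³/(45EI) = 2400/EI
  θ_A0 = 2364/EI,  θ_B0 = 2602/EI
Flexibility coefficients: a unit moment at one end gives L/(3EI) there and L/(6EI) at the far end, so f₁₁ = f₂₂ = 4.5/EI and f₁₂ = f₂₁ = 2.25/EI.
Compatibility — zero rotation at each built-in end:
  4.5 M_A + 2.25 M_B = 2364
  2.25 M_A + 4.5 M_B = 2602
Solving the pair gives M_A = 314.9 kip·ft and M_B = 420.7 kip·ft (hogging).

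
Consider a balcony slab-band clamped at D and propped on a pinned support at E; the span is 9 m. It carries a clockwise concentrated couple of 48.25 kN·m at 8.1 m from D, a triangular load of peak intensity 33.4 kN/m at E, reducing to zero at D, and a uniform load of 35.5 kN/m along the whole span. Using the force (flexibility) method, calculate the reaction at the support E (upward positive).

Remove the prop at E; the released (primary) structure is a cantilever built in at D.
Downward deflection at the released point E due to the loads:
  clockwise couple 48.25 at a = 8.1: M₀a(2L − a)/(2EI) = 1935/EI
  triangular load, peak 33.4 at the free end: 11w₀L⁴/(120EI) = 20088/EI
  UDL 35.5: wL⁴/(8EI) = 29114/EI
  δ_0 = 51137/EI
Tip deflection under a unit load at E: L³/(3EI) = 243/EI.
Compatibility at E: δ_0 − R_E·δ_{EE} = 0, so R_E = 51137/243 = 210.4 kN.

R_E = 210.4 kN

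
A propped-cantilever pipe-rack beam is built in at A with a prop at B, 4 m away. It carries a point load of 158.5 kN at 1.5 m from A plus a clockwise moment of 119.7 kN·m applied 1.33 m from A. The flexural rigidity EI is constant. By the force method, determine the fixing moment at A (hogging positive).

M_A = 140.9 kN·m

Choose R_B as the redundant. The primary structure is the cantilever fixed at A.
Free-end deflection of the primary structure under the applied loading (downward +):
  point load 158.5 at a = 1.5: Pa²(3L − a)/(6EI) = 624.1/EI
  clockwise couple 119.7 at a = 1.33: M₀a(2L − a)/(2EI) = 530.9/EI
  δ_0 = 1155/EI
Tip deflection under a unit load at B: L³/(3EI) = 21.33/EI.
The prop prevents deflection at B: R_B = δ_0/δ_{BB} = 1155/21.33 = 54.14 kN.
Moment equilibrium about A: M_A = Σ(load moments about A) − R_B·L = 357.4 − 54.14×4 = 140.9 kN·m.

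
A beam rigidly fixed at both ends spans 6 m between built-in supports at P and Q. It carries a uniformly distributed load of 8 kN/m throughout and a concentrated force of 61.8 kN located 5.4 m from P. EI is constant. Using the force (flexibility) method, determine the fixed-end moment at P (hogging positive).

Release both end moments; the primary structure is a simply-supported span PQ with redundants M_P and M_Q.
On the primary (simply-supported) span, the end slopes from the loading are:
  at P: UDL 8: wL³/(24EI) = 72/EI
  at Q: UDL 8: wL³/(24EI) = 72/EI
  at P: point load 61.8 at a = 5.4: Pab(L + b)/(6LEI) = 36.71/EI
  at Q: point load 61.8 at a = 5.4: Pab(L + a)/(6LEI) = 63.41/EI
  θ_P0 = 108.7/EI,  θ_Q0 = 135.4/EI
Flexibility coefficients: a unit moment at one end gives L/(3EI) there and L/(6EI) at the far end, so f₁₁ = f₂₂ = 2/EI and f₁₂ = f₂₁ = 1/EI.
Compatibility — zero rotation at each built-in end:
  2 M_P + 1 M_Q = 108.7
  1 M_P + 2 M_Q = 135.4
Solving the pair gives M_P = 27.34 kN·m and M_Q = 54.03 kN·m (hogging).

M_P = 27.34 kN·m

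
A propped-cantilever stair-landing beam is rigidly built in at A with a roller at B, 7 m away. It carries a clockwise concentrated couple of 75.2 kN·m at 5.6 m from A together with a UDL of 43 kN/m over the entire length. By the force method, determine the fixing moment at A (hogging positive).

M_A = 230.3 kN·m

Remove the prop at B; the released (primary) structure is a cantilever built in at A.
Primary-structure tip deflection at B by superposition:
  clockwise couple 75.2 at a = 5.6: M₀a(2L − a)/(2EI) = 1769/EI
  UDL 43: wL⁴/(8EI) = 12905/EI
  δ_0 = 14674/EI
Tip deflection under a unit load at B: L³/(3EI) = 114.3/EI.
The prop prevents deflection at B: R_B = δ_0/δ_{BB} = 14674/114.3 = 128.3 kN.
Moment equilibrium about A: M_A = Σ(load moments about A) − R_B·L = 1129 − 128.3×7 = 230.3 kN·m.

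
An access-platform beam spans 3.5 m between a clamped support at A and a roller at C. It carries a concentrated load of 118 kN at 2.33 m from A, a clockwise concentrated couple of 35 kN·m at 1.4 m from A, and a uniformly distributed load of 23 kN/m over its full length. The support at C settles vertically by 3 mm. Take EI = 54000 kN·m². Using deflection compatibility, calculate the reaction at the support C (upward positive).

Choose R_C as the redundant. The primary structure is the cantilever fixed at A.
Deflection at C on the released cantilever, summing each load's contribution:
  point load 118 at a = 2.33: Pa²(3L − a)/(6EI) = 872.3/EI
  clockwise couple 35 at a = 1.4: M₀a(2L − a)/(2EI) = 137.2/EI
  UDL 23: wL⁴/(8EI) = 431.4/EI
  δ_0 = 1441/EI
Tip deflection under a unit load at C: L³/(3EI) = 14.29/EI.
With EI = 54000 kN·m²: δ_0 = 0.026684 m and δ_{CC} = 0.000265 m/kN.
Compatibility — the beam at C must follow the support down by 0.003 m: δ_0 − R_C·δ_{CC} = 0.003, so R_C = (0.026684 − 0.003)/0.000265 = 89.49 kN.

R_C = 89.49 kN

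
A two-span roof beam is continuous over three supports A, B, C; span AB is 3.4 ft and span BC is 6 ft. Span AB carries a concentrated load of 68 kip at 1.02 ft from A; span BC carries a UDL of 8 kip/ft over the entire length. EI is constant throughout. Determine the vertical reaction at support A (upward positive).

Release continuity at B by inserting a hinge; the redundant is the internal moment M_B. The primary structure is two simply-supported spans AB and BC.
End slopes at the hinge B, treating each span as simply supported:
  span AB: point load 68 at a = 1.02: Pab(L + a)/(6LEI) = 35.77/EI
  span BC: UDL 8: wL³/(24EI) = 72/EI
  relative rotation θ_0 = (35.77 + 72)/EI = 107.8/EI
A unit hogging moment at B produces rotation L₁/(3EI) + L₂/(3EI) = 3.133/EI.
Slope continuity at B: θ_0 = M_B·3.133/EI, so M_B = 107.8/3.133 = 34.39 kip·ft (hogging).
Span AB, ΣM about A with M_B applied at B: R_B^{AB}·3.4 = 69.36 + 34.39, so R_B^{AB} = 30.52 kip and R_A = 68 − 30.52 = 37.48 kip.

R_A = 37.48 kip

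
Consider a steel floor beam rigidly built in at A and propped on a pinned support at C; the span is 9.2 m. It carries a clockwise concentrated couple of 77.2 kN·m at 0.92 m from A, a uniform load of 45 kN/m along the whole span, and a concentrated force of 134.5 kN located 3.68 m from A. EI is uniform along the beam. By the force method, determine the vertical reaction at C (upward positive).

R_C = 185.6 kN

Take the reaction at C as the redundant and release it; the primary structure is a cantilever fixed at A.
Free-end deflection of the primary structure under the applied loading (downward +):
  clockwise couple 77.2 at a = 0.92: M₀a(2L − a)/(2EI) = 620.7/EI
  UDL 45: wL⁴/(8EI) = 40297/EI
  point load 134.5 at a = 3.68: Pa²(3L − a)/(6EI) = 7262/EI
  δ_0 = 48179/EI
Flexibility coefficient — unit upward force at C: δ_{CC} = L³/(3EI) = 259.6/EI.
Compatibility at C: δ_0 − R_C·δ_{CC} = 0, so R_C = 48179/259.6 = 185.6 kN.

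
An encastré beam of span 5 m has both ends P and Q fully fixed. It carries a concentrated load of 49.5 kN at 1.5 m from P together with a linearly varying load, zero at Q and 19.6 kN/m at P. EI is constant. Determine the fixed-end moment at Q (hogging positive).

M_Q = 31.93 kN·m

Take the two fixed-end moments M_P, M_Q as redundants; the released structure is the simple span PQ.
On the primary (simply-supported) span, the end slopes from the loading are:
  at P: point load 49.5 at a = 1.5: Pab(L + b)/(6LEI) = 73.63/EI
  at Q: point load 49.5 at a = 1.5: Pab(L + a)/(6LEI) = 56.31/EI
  at P: triangular load, peak 19.6: w₀L³/(45EI) = 54.44/EI
  at Q: triangular load, peak 19.6: 7w₀L³/(360EI) = 47.64/EI
  θ_P0 = 128.1/EI,  θ_Q0 = 103.9/EI
Flexibility coefficients: a unit moment at one end gives L/(3EI) there and L/(6EI) at the far end, so f₁₁ = f₂₂ = 1.667/EI and f₁₂ = f₂₁ = 0.8333/EI.
Compatibility — zero rotation at each built-in end:
  1.667 M_P + 0.8333 M_Q = 128.1
  0.8333 M_P + 1.667 M_Q = 103.9
Solving the pair gives M_P = 60.88 kN·m and M_Q = 31.93 kN·m (hogging).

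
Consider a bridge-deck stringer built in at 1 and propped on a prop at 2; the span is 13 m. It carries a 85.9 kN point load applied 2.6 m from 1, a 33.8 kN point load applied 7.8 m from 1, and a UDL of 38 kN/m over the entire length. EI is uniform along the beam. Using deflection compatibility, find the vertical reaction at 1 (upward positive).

R_1 = 409 kN

Take the reaction at 2 as the redundant and release it; the primary structure is a cantilever fixed at 1.
Primary-structure tip deflection at 2 by superposition:
  point load 85.9 at a = 2.6: Pa²(3L − a)/(6EI) = 3523/EI
  point load 33.8 at a = 7.8: Pa²(3L − a)/(6EI) = 10693/EI
  UDL 38: wL⁴/(8EI) = 135665/EI
  δ_0 = 149881/EI
Tip deflection under a unit load at 2: L³/(3EI) = 732.3/EI.
The prop prevents deflection at 2: R_2 = δ_0/δ_{22} = 149881/732.3 = 204.7 kN.
Vertical equilibrium: R_1 = ΣP − R_2 = 613.7 − 204.7 = 409 kN.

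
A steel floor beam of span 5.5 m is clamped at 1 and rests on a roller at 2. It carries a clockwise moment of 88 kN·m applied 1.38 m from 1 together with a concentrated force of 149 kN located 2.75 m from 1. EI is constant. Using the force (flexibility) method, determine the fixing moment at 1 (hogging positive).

Take the reaction at 2 as the redundant and release it; the primary structure is a cantilever fixed at 1.
Downward deflection at the released point 2 due to the loads:
  clockwise couple 88 at a = 1.38: M₀a(2L − a)/(2EI) = 584.1/EI
  point load 149 at a = 2.75: Pa²(3L − a)/(6EI) = 2582/EI
  δ_0 = 3166/EI
Flexibility coefficient — unit upward force at 2: δ_{22} = L³/(3EI) = 55.46/EI.
Compatibility at 2: δ_0 − R_2·δ_{22} = 0, so R_2 = 3166/55.46 = 57.1 kN.
Moment equilibrium about 1: M_1 = Σ(load moments about 1) − R_2·L = 497.8 − 57.1×5.5 = 183.7 kN·m.

M_1 = 183.7 kN·m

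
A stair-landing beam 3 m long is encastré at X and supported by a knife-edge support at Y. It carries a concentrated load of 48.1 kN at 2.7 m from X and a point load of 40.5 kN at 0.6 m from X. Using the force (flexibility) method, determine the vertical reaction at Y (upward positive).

Release the roller at Y. Primary structure: cantilever fixed at X.
Downward deflection at the released point Y due to the loads:
  point load 48.1 at a = 2.7: Pa²(3L − a)/(6EI) = 368.2/EI
  point load 40.5 at a = 0.6: Pa²(3L − a)/(6EI) = 20.41/EI
  δ_0 = 388.6/EI
Flexibility coefficient — unit upward force at Y: δ_{YY} = L³/(3EI) = 9/EI.
The prop prevents deflection at Y: R_Y = δ_0/δ_{YY} = 388.6/9 = 43.18 kN.

R_Y = 43.18 kN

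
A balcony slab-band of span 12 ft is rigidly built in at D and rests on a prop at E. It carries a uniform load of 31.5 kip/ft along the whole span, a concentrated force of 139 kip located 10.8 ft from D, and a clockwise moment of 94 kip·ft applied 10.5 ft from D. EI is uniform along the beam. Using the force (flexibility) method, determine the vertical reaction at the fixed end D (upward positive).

Release the roller at E. Primary structure: cantilever fixed at D.
Deflection at E on the released cantilever, summing each load's contribution:
  UDL 31.5: wL⁴/(8EI) = 81648/EI
  point load 139 at a = 10.8: Pa²(3L − a)/(6EI) = 68094/EI
  clockwise couple 94 at a = 10.5: M₀a(2L − a)/(2EI) = 6662/EI
  δ_0 = 156405/EI
Tip deflection under a unit load at E: L³/(3EI) = 576/EI.
The prop prevents deflection at E: R_E = δ_0/δ_{EE} = 156405/576 = 271.5 kip.
Vertical equilibrium: R_D = ΣP − R_E = 517 − 271.5 = 245.5 kip.

R_D = 245.5 kip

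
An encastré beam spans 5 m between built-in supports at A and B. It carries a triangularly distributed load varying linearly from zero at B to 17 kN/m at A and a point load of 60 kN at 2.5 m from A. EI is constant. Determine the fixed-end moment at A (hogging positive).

M_A = 58.75 kN·m

Take the two fixed-end moments M_A, M_B as redundants; the released structure is the simple span AB.
Simple-span end rotations at A and B under the given loads:
  at A: triangular load, peak 17: w₀L³/(45EI) = 47.22/EI
  at B: triangular load, peak 17: 7w₀L³/(360EI) = 41.32/EI
  at A: point load 60 at a = 2.5: Pab(L + b)/(6LEI) = 93.75/EI
  at B: point load 60 at a = 2.5: Pab(L + a)/(6LEI) = 93.75/EI
  θ_A0 = 141/EI,  θ_B0 = 135.1/EI
Flexibility coefficients: a unit moment at one end gives L/(3EI) there and L/(6EI) at the far end, so f₁₁ = f₂₂ = 1.667/EI and f₁₂ = f₂₁ = 0.8333/EI.
Compatibility — zero rotation at each built-in end:
  1.667 M_A + 0.8333 M_B = 141
  0.8333 M_A + 1.667 M_B = 135.1
Solving the pair gives M_A = 58.75 kN·m and M_B = 51.67 kN·m (hogging).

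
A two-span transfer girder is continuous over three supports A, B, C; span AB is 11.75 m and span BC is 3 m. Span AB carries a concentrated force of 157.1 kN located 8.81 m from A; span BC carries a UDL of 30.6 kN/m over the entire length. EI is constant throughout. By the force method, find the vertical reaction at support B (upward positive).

R_B = 267.6 kN

Insert a hinge at B; M_B is the redundant, and each span becomes simply supported.
Rotations at B on the released spans (each span's end-slope, ×1/EI):
  span AB: point load 157.1 at a = 8.81: Pab(L + a)/(6LEI) = 1187/EI
  span BC: UDL 30.6: wL³/(24EI) = 34.42/EI
  relative rotation θ_0 = (1187 + 34.42)/EI = 1221/EI
A unit hogging moment at B produces rotation L₁/(3EI) + L₂/(3EI) = 4.917/EI.
Slope continuity at B: θ_0 = M_B·4.917/EI, so M_B = 1221/4.917 = 248.4 kN·m (hogging).
Span AB, ΣM about A with M_B applied at B: R_B^{AB}·11.75 = 1384 + 248.4, so R_B^{AB} = 138.9 kN and R_A = 157.1 − 138.9 = 18.17 kN.
Span BC, ΣM about C: R_B^{BC}·3 = 137.7 + 248.4, so R_B^{BC} = 128.7 kN and R_C = 91.8 − 128.7 = -36.89 kN.
R_B = 138.9 + 128.7 = 267.6 kN.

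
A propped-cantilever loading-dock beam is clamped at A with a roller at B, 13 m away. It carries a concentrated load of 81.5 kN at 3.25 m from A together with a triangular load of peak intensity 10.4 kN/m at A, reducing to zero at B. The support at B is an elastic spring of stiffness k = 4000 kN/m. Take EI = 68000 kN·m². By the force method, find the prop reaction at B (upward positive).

Take the reaction at B as the redundant and release it; the primary structure is a cantilever fixed at A.
Downward deflection at the released point B due to the loads:
  point load 81.5 at a = 3.25: Pa²(3L − a)/(6EI) = 5129/EI
  triangular load, peak 10.4 at the fixed end: w₀L⁴/(30EI) = 9901/EI
  δ_0 = 15030/EI
Flexibility coefficient — unit upward force at B: δ_{BB} = L³/(3EI) = 732.3/EI.
With EI = 68000 kN·m²: δ_0 = 0.22103 m and δ_{BB} = 0.01077 m/kN.
Compatibility — the spring shortens by R_B/k under the reaction it provides: δ_0 − R_B·δ_{BB} = R_B/k. With 1/k = 0.00025 m/kN, R_B = δ_0 / (δ_{BB} + 1/k) = 0.22103 / (0.01077 + 0.00025) = 20.06 kN.

R_B = 20.06 kN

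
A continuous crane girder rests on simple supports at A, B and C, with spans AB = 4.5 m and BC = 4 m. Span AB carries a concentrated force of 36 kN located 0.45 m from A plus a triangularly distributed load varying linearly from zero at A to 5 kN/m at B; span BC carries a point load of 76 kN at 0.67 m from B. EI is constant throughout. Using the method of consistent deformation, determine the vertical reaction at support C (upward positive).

Release continuity at B by inserting a hinge; the redundant is the internal moment M_B. The primary structure is two simply-supported spans AB and BC.
Rotations at B on the released spans (each span's end-slope, ×1/EI):
  span AB: point load 36 at a = 0.45: Pab(L + a)/(6LEI) = 12.03/EI
  span AB: triangular load, peak 5: w₀L³/(45EI) = 10.12/EI
  span BC: point load 76 at a = 0.67: Pab(L + b)/(6LEI) = 51.79/EI
  relative rotation θ_0 = (22.15 + 51.79)/EI = 73.94/EI
A unit hogging moment at B produces rotation L₁/(3EI) + L₂/(3EI) = 2.833/EI.
Compatibility: M_B·(L₁+L₂)/(3EI) = θ_0, giving M_B = 26.1 kN·m (hogging).
Span BC, ΣM about C: R_B^{BC}·4 = 253.1 + 26.1, so R_B^{BC} = 69.79 kN and R_C = 76 − 69.79 = 6.206 kN.

R_C = 6.206 kN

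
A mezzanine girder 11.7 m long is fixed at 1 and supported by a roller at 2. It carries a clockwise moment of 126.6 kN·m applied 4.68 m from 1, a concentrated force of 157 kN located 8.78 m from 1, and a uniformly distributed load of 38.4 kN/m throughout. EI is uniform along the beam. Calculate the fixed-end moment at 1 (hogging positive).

M_1 = 877.1 kN·m

Remove the prop at 2; the released (primary) structure is a cantilever built in at 1.
Primary-structure tip deflection at 2 by superposition:
  clockwise couple 126.6 at a = 4.68: M₀a(2L − a)/(2EI) = 5546/EI
  point load 157 at a = 8.78: Pa²(3L − a)/(6EI) = 53091/EI
  UDL 38.4: wL⁴/(8EI) = 89947/EI
  δ_0 = 148584/EI
Flexibility coefficient — unit upward force at 2: δ_{22} = L³/(3EI) = 533.9/EI.
The prop prevents deflection at 2: R_2 = δ_0/δ_{22} = 148584/533.9 = 278.3 kN.
Moment equilibrium about 1: M_1 = Σ(load moments about 1) − R_2·L = 4133 − 278.3×11.7 = 877.1 kN·m.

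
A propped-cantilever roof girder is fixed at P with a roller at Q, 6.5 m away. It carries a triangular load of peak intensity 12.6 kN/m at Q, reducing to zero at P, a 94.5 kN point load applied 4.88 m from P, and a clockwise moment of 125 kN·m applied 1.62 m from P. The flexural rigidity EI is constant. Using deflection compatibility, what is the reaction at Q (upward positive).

Remove the prop at Q; the released (primary) structure is a cantilever built in at P.
Primary-structure tip deflection at Q by superposition:
  triangular load, peak 12.6 at the free end: 11w₀L⁴/(120EI) = 2062/EI
  point load 94.5 at a = 4.88: Pa²(3L − a)/(6EI) = 5484/EI
  clockwise couple 125 at a = 1.62: M₀a(2L − a)/(2EI) = 1152/EI
  δ_0 = 8698/EI
Tip deflection under a unit load at Q: L³/(3EI) = 91.54/EI.
Compatibility at Q: δ_0 − R_Q·δ_{QQ} = 0, so R_Q = 8698/91.54 = 95.01 kN.

R_Q = 95.01 kN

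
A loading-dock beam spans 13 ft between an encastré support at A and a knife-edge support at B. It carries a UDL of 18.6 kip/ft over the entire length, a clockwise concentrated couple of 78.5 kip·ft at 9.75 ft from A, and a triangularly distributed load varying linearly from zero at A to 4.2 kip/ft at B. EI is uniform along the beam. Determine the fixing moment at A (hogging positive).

Take the reaction at B as the redundant and release it; the primary structure is a cantilever fixed at A.
Deflection at B on the released cantilever, summing each load's contribution:
  UDL 18.6: wL⁴/(8EI) = 66404/EI
  clockwise couple 78.5 at a = 9.75: M₀a(2L − a)/(2EI) = 6219/EI
  triangular load, peak 4.2 at the free end: 11w₀L⁴/(120EI) = 10996/EI
  δ_0 = 83619/EI
Flexibility coefficient — unit upward force at B: δ_{BB} = L³/(3EI) = 732.3/EI.
Compatibility at B: δ_0 − R_B·δ_{BB} = 0, so R_B = 83619/732.3 = 114.2 kip.
Moment equilibrium about A: M_A = Σ(load moments about A) − R_B·L = 1887 − 114.2×13 = 402.4 kip·ft.

M_A = 402.4 kip·ft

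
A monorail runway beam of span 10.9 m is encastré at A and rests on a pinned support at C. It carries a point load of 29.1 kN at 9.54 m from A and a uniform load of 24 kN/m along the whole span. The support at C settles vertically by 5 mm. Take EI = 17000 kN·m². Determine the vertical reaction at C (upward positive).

Choose R_C as the redundant. The primary structure is the cantilever fixed at A.
Primary-structure tip deflection at C by superposition:
  point load 29.1 at a = 9.54: Pa²(3L − a)/(6EI) = 10223/EI
  UDL 24: wL⁴/(8EI) = 42347/EI
  δ_0 = 52570/EI
Tip deflection under a unit load at C: L³/(3EI) = 431.7/EI.
With EI = 17000 kN·m²: δ_0 = 3.0924 m and δ_{CC} = 0.025393 m/kN.
Compatibility — the beam at C must follow the support down by 0.005 m: δ_0 − R_C·δ_{CC} = 0.005, so R_C = (3.0924 − 0.005)/0.025393 = 121.6 kN.

R_C = 121.6 kN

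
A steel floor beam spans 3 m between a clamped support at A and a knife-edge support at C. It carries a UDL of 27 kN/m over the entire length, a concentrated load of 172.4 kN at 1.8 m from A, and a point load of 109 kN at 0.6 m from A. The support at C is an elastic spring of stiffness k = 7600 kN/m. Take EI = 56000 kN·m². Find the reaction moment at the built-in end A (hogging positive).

Release the roller at C. Primary structure: cantilever fixed at A.
Deflection at C on the released cantilever, summing each load's contribution:
  UDL 27: wL⁴/(8EI) = 273.4/EI
  point load 172.4 at a = 1.8: Pa²(3L − a)/(6EI) = 670.3/EI
  point load 109 at a = 0.6: Pa²(3L − a)/(6EI) = 54.94/EI
  δ_0 = 998.6/EI
Flexibility coefficient — unit upward force at C: δ_{CC} = L³/(3EI) = 9/EI.
With EI = 56000 kN·m²: δ_0 = 0.017832 m and δ_{CC} = 0.000161 m/kN.
Compatibility — the spring shortens by R_C/k under the reaction it provides: δ_0 − R_C·δ_{CC} = R_C/k. With 1/k = 0.000132 m/kN, R_C = δ_0 / (δ_{CC} + 1/k) = 0.017832 / (0.000161 + 0.000132) = 61.01 kN.
Moment equilibrium about A: M_A = Σ(load moments about A) − R_C·L = 497.2 − 61.01×3 = 314.2 kN·m.

M_A = 314.2 kN·m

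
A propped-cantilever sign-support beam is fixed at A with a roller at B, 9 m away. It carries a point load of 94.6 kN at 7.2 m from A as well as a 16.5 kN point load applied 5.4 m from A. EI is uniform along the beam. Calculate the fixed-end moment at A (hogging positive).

Release the roller at B. Primary structure: cantilever fixed at A.
Primary-structure tip deflection at B by superposition:
  point load 94.6 at a = 7.2: Pa²(3L − a)/(6EI) = 16183/EI
  point load 16.5 at a = 5.4: Pa²(3L − a)/(6EI) = 1732/EI
  δ_0 = 17916/EI
Flexibility coefficient — unit upward force at B: δ_{BB} = L³/(3EI) = 243/EI.
The prop prevents deflection at B: R_B = δ_0/δ_{BB} = 17916/243 = 73.73 kN.
Moment equilibrium about A: M_A = Σ(load moments about A) − R_B·L = 770.2 − 73.73×9 = 106.7 kN·m.

M_A = 106.7 kN·m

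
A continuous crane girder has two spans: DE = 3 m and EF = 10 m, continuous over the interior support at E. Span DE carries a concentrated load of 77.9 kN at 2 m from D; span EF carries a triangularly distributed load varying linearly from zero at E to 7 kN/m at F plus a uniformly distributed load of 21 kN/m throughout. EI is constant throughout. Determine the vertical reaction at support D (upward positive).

R_D = -55.14 kN

Insert a hinge at E; M_E is the redundant, and each span becomes simply supported.
End slopes at the hinge E, treating each span as simply supported:
  span DE: point load 77.9 at a = 2: Pab(L + a)/(6LEI) = 43.28/EI
  span EF: triangular load, peak 7: 7w₀L³/(360EI) = 136.1/EI
  span EF: UDL 21: wL³/(24EI) = 875/EI
  relative rotation θ_0 = (43.28 + 1011)/EI = 1054/EI
A unit hogging moment at E produces rotation L₁/(3EI) + L₂/(3EI) = 4.333/EI.
Slope continuity at E: θ_0 = M_E·4.333/EI, so M_E = 1054/4.333 = 243.3 kN·m (hogging).
Span DE, ΣM about D with M_E applied at E: R_E^{DE}·3 = 155.8 + 243.3, so R_E^{DE} = 133 kN and R_D = 77.9 − 133 = -55.14 kN.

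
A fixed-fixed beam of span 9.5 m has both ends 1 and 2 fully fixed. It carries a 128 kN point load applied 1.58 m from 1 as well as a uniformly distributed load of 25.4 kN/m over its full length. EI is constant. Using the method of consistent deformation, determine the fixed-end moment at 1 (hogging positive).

M_1 = 331.6 kN·m

Release both end moments; the primary structure is a simply-supported span 12 with redundants M_1 and M_2.
Simple-span end rotations at 1 and 2 under the given loads:
  at 1: point load 128 at a = 1.58: Pab(L + b)/(6LEI) = 489.5/EI
  at 2: point load 128 at a = 1.58: Pab(L + a)/(6LEI) = 311.4/EI
  at 1: UDL 25.4: wL³/(24EI) = 907.4/EI
  at 2: UDL 25.4: wL³/(24EI) = 907.4/EI
  θ_10 = 1397/EI,  θ_20 = 1219/EI
Flexibility coefficients: a unit moment at one end gives L/(3EI) there and L/(6EI) at the far end, so f₁₁ = f₂₂ = 3.167/EI and f₁₂ = f₂₁ = 1.583/EI.
Compatibility — zero rotation at each built-in end:
  3.167 M_1 + 1.583 M_2 = 1397
  1.583 M_1 + 3.167 M_2 = 1219
Solving the pair gives M_1 = 331.6 kN·m and M_2 = 219.1 kN·m (hogging).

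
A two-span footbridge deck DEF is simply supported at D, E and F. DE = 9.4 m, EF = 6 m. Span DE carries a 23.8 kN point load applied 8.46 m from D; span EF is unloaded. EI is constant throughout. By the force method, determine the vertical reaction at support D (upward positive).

R_D = 1.138 kN

Insert a hinge at E; M_E is the redundant, and each span becomes simply supported.
End slopes at the hinge E, treating each span as simply supported:
  span DE: point load 23.8 at a = 8.46: Pab(L + a)/(6LEI) = 59.93/EI
  relative rotation θ_0 = (59.93 + 0)/EI = 59.93/EI
A unit hogging moment at E produces rotation L₁/(3EI) + L₂/(3EI) = 5.133/EI.
Slope continuity at E: θ_0 = M_E·5.133/EI, so M_E = 59.93/5.133 = 11.68 kN·m (hogging).
Span DE, ΣM about D with M_E applied at E: R_E^{DE}·9.4 = 201.3 + 11.68, so R_E^{DE} = 22.66 kN and R_D = 23.8 − 22.66 = 1.138 kN.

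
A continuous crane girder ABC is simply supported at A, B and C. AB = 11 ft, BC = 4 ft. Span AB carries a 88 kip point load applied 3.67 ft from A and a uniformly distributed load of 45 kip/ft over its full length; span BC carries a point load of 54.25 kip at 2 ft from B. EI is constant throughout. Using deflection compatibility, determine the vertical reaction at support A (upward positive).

Take M_B as the redundant. Released structure: two simple spans AB and BC with a hinge at B.
Discontinuity in slope at B on the released structure — sum the simple-span end rotations:
  span AB: point load 88 at a = 3.67: Pab(L + a)/(6LEI) = 526.2/EI
  span AB: UDL 45: wL³/(24EI) = 2496/EI
  span BC: point load 54.25 at a = 2: Pab(L + b)/(6LEI) = 54.25/EI
  relative rotation θ_0 = (3022 + 54.25)/EI = 3076/EI
A unit hogging moment at B produces rotation L₁/(3EI) + L₂/(3EI) = 5/EI.
Compatibility: M_B·(L₁+L₂)/(3EI) = θ_0, giving M_B = 615.2 kip·ft (hogging).
Span AB, ΣM about A with M_B applied at B: R_B^{AB}·11 = 3045 + 615.2, so R_B^{AB} = 332.8 kip and R_A = 583 − 332.8 = 250.2 kip.

R_A = 250.2 kip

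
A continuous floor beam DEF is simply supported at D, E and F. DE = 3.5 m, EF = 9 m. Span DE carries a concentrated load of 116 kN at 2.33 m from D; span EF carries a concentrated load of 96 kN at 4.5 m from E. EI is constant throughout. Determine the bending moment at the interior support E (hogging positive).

Insert a hinge at E; M_E is the redundant, and each span becomes simply supported.
End slopes at the hinge E, treating each span as simply supported:
  span DE: point load 116 at a = 2.33: Pab(L + a)/(6LEI) = 87.79/EI
  span EF: point load 96 at a = 4.5: Pab(L + b)/(6LEI) = 486/EI
  relative rotation θ_0 = (87.79 + 486)/EI = 573.8/EI
A unit hogging moment at E produces rotation L₁/(3EI) + L₂/(3EI) = 4.167/EI.
Compatibility: M_E·(L₁+L₂)/(3EI) = θ_0, giving M_E = 137.7 kN·m (hogging).

M_E = 137.7 kN·m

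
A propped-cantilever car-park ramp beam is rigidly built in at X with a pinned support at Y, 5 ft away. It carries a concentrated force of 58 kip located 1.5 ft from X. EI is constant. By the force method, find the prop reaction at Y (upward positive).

Release the roller at Y. Primary structure: cantilever fixed at X.
Deflection at Y on the released cantilever, summing each load's contribution:
  point load 58 at a = 1.5: Pa²(3L − a)/(6EI) = 293.6/EI
Tip deflection under a unit load at Y: L³/(3EI) = 41.67/EI.
The prop prevents deflection at Y: R_Y = δ_0/δ_{YY} = 293.6/41.67 = 7.047 kip.

R_Y = 7.047 kip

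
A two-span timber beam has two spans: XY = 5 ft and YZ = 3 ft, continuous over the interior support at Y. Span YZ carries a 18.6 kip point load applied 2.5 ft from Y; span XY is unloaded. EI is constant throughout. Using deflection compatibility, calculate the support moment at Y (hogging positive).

Insert a hinge at Y; M_Y is the redundant, and each span becomes simply supported.
Rotations at Y on the released spans (each span's end-slope, ×1/EI):
  span YZ: point load 18.6 at a = 2.5: Pab(L + b)/(6LEI) = 4.521/EI
  relative rotation θ_0 = (0 + 4.521)/EI = 4.521/EI
A unit hogging moment at Y produces rotation L₁/(3EI) + L₂/(3EI) = 2.667/EI.
Compatibility: M_Y·(L₁+L₂)/(3EI) = θ_0, giving M_Y = 1.695 kip·ft (hogging).

M_Y = 1.695 kip·ft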